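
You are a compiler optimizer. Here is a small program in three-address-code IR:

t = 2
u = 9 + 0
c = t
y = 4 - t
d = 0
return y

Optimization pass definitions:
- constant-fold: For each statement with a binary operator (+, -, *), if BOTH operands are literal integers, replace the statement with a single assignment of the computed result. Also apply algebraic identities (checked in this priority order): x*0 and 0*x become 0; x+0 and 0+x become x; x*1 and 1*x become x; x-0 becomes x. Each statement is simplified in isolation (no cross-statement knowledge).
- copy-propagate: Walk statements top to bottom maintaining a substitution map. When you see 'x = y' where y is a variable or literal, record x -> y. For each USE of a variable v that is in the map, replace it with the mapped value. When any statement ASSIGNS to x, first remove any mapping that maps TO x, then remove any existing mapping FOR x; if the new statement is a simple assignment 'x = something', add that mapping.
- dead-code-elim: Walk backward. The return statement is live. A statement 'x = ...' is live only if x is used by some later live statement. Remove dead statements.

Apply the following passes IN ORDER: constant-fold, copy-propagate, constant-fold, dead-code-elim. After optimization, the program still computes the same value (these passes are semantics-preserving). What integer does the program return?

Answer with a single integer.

Initial IR:
  t = 2
  u = 9 + 0
  c = t
  y = 4 - t
  d = 0
  return y
After constant-fold (6 stmts):
  t = 2
  u = 9
  c = t
  y = 4 - t
  d = 0
  return y
After copy-propagate (6 stmts):
  t = 2
  u = 9
  c = 2
  y = 4 - 2
  d = 0
  return y
After constant-fold (6 stmts):
  t = 2
  u = 9
  c = 2
  y = 2
  d = 0
  return y
After dead-code-elim (2 stmts):
  y = 2
  return y
Evaluate:
  t = 2  =>  t = 2
  u = 9 + 0  =>  u = 9
  c = t  =>  c = 2
  y = 4 - t  =>  y = 2
  d = 0  =>  d = 0
  return y = 2

Answer: 2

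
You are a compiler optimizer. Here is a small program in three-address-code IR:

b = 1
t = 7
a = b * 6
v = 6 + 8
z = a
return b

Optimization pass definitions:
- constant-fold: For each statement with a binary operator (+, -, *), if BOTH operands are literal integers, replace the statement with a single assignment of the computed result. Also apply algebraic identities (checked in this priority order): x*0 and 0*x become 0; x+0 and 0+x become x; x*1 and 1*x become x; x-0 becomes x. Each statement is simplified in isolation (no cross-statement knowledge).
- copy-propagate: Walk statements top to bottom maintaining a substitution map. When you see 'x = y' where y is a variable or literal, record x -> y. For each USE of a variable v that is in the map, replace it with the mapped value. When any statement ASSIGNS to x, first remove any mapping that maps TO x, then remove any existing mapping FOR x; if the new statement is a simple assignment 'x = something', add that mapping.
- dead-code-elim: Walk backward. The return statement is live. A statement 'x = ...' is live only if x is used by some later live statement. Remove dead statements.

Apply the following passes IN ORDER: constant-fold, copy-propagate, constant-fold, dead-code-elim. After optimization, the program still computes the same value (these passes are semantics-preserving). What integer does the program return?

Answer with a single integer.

Answer: 1

Derivation:
Initial IR:
  b = 1
  t = 7
  a = b * 6
  v = 6 + 8
  z = a
  return b
After constant-fold (6 stmts):
  b = 1
  t = 7
  a = b * 6
  v = 14
  z = a
  return b
After copy-propagate (6 stmts):
  b = 1
  t = 7
  a = 1 * 6
  v = 14
  z = a
  return 1
After constant-fold (6 stmts):
  b = 1
  t = 7
  a = 6
  v = 14
  z = a
  return 1
After dead-code-elim (1 stmts):
  return 1
Evaluate:
  b = 1  =>  b = 1
  t = 7  =>  t = 7
  a = b * 6  =>  a = 6
  v = 6 + 8  =>  v = 14
  z = a  =>  z = 6
  return b = 1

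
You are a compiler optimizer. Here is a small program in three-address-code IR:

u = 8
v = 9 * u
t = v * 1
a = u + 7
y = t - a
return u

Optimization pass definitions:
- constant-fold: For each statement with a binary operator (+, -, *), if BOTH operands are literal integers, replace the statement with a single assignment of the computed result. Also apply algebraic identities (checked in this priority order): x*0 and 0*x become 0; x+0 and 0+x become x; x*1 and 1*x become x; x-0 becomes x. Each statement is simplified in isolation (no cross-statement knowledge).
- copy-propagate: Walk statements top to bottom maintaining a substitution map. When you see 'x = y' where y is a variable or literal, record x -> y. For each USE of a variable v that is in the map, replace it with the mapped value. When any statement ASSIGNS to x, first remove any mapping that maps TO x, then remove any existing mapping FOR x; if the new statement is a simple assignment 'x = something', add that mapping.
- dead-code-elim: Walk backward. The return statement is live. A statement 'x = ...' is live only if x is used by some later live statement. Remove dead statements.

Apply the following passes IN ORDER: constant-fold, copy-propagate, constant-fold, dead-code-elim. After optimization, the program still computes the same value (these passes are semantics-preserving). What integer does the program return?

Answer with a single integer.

Initial IR:
  u = 8
  v = 9 * u
  t = v * 1
  a = u + 7
  y = t - a
  return u
After constant-fold (6 stmts):
  u = 8
  v = 9 * u
  t = v
  a = u + 7
  y = t - a
  return u
After copy-propagate (6 stmts):
  u = 8
  v = 9 * 8
  t = v
  a = 8 + 7
  y = v - a
  return 8
After constant-fold (6 stmts):
  u = 8
  v = 72
  t = v
  a = 15
  y = v - a
  return 8
After dead-code-elim (1 stmts):
  return 8
Evaluate:
  u = 8  =>  u = 8
  v = 9 * u  =>  v = 72
  t = v * 1  =>  t = 72
  a = u + 7  =>  a = 15
  y = t - a  =>  y = 57
  return u = 8

Answer: 8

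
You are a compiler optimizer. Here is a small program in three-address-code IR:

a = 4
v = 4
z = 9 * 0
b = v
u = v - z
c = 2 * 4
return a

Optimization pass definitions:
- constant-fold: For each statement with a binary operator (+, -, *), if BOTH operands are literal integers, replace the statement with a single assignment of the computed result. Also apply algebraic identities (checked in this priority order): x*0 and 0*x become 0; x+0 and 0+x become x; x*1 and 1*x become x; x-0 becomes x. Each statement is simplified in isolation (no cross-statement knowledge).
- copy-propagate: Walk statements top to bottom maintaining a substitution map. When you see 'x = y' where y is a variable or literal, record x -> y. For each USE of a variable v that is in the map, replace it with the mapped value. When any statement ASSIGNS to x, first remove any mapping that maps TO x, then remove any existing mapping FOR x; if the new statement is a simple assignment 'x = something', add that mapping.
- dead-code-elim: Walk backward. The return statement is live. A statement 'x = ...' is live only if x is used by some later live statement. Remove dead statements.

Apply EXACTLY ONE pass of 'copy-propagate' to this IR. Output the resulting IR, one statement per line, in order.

Answer: a = 4
v = 4
z = 9 * 0
b = 4
u = 4 - z
c = 2 * 4
return 4

Derivation:
Applying copy-propagate statement-by-statement:
  [1] a = 4  (unchanged)
  [2] v = 4  (unchanged)
  [3] z = 9 * 0  (unchanged)
  [4] b = v  -> b = 4
  [5] u = v - z  -> u = 4 - z
  [6] c = 2 * 4  (unchanged)
  [7] return a  -> return 4
Result (7 stmts):
  a = 4
  v = 4
  z = 9 * 0
  b = 4
  u = 4 - z
  c = 2 * 4
  return 4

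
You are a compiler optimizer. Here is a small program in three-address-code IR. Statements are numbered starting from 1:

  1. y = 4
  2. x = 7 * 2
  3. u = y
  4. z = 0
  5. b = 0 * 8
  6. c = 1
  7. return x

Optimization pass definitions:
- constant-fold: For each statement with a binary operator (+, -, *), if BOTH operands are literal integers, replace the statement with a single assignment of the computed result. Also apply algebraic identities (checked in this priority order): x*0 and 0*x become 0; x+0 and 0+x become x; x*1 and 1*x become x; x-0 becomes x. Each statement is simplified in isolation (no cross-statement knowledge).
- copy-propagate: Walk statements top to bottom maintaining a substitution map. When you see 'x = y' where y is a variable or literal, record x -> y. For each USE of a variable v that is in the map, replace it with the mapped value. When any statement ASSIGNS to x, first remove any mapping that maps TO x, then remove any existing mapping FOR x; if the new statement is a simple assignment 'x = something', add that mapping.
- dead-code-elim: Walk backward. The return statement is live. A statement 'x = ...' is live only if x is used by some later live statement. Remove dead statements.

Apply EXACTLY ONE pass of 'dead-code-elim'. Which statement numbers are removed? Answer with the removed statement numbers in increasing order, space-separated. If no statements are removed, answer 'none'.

Backward liveness scan:
Stmt 1 'y = 4': DEAD (y not in live set [])
Stmt 2 'x = 7 * 2': KEEP (x is live); live-in = []
Stmt 3 'u = y': DEAD (u not in live set ['x'])
Stmt 4 'z = 0': DEAD (z not in live set ['x'])
Stmt 5 'b = 0 * 8': DEAD (b not in live set ['x'])
Stmt 6 'c = 1': DEAD (c not in live set ['x'])
Stmt 7 'return x': KEEP (return); live-in = ['x']
Removed statement numbers: [1, 3, 4, 5, 6]
Surviving IR:
  x = 7 * 2
  return x

Answer: 1 3 4 5 6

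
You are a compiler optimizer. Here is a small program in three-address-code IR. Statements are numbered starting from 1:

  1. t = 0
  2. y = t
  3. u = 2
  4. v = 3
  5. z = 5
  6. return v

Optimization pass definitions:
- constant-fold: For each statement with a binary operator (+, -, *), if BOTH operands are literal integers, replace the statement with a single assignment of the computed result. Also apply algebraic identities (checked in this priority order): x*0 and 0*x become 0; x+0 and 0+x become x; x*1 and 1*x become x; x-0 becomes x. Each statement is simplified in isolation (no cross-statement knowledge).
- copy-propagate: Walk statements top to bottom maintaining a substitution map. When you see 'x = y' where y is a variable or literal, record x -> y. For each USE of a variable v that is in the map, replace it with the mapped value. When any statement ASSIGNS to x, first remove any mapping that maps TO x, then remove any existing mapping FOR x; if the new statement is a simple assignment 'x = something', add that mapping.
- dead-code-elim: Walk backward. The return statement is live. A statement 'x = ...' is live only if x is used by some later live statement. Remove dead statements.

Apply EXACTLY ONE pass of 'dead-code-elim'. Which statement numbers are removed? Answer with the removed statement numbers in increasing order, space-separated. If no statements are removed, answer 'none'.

Backward liveness scan:
Stmt 1 't = 0': DEAD (t not in live set [])
Stmt 2 'y = t': DEAD (y not in live set [])
Stmt 3 'u = 2': DEAD (u not in live set [])
Stmt 4 'v = 3': KEEP (v is live); live-in = []
Stmt 5 'z = 5': DEAD (z not in live set ['v'])
Stmt 6 'return v': KEEP (return); live-in = ['v']
Removed statement numbers: [1, 2, 3, 5]
Surviving IR:
  v = 3
  return v

Answer: 1 2 3 5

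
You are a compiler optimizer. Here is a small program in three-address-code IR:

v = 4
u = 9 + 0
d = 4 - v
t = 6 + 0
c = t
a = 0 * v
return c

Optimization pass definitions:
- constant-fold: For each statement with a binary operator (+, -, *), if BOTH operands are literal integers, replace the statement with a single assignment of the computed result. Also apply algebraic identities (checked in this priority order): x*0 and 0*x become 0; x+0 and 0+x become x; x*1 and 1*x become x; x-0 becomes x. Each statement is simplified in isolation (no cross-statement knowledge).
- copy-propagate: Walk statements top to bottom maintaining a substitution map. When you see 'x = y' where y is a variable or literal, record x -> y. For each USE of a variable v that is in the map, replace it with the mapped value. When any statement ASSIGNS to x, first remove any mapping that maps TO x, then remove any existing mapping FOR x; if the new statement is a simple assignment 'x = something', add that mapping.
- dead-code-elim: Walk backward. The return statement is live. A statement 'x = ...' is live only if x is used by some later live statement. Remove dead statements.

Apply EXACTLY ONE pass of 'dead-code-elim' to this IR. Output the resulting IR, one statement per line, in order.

Applying dead-code-elim statement-by-statement:
  [7] return c  -> KEEP (return); live=['c']
  [6] a = 0 * v  -> DEAD (a not live)
  [5] c = t  -> KEEP; live=['t']
  [4] t = 6 + 0  -> KEEP; live=[]
  [3] d = 4 - v  -> DEAD (d not live)
  [2] u = 9 + 0  -> DEAD (u not live)
  [1] v = 4  -> DEAD (v not live)
Result (3 stmts):
  t = 6 + 0
  c = t
  return c

Answer: t = 6 + 0
c = t
return c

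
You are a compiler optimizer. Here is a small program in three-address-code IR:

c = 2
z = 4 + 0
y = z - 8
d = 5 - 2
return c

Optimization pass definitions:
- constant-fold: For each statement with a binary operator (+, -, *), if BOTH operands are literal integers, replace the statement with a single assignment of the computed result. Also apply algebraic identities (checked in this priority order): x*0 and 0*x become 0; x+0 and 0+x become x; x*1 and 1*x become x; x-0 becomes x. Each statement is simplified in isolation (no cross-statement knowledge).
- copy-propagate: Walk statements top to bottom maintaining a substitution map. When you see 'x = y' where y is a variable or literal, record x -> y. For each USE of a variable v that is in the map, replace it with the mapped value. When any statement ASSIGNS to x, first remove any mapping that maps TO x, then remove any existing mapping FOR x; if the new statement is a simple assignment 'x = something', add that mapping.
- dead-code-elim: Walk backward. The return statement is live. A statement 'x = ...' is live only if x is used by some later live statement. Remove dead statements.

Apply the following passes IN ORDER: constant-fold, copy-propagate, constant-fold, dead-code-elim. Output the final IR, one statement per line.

Answer: return 2

Derivation:
Initial IR:
  c = 2
  z = 4 + 0
  y = z - 8
  d = 5 - 2
  return c
After constant-fold (5 stmts):
  c = 2
  z = 4
  y = z - 8
  d = 3
  return c
After copy-propagate (5 stmts):
  c = 2
  z = 4
  y = 4 - 8
  d = 3
  return 2
After constant-fold (5 stmts):
  c = 2
  z = 4
  y = -4
  d = 3
  return 2
After dead-code-elim (1 stmts):
  return 2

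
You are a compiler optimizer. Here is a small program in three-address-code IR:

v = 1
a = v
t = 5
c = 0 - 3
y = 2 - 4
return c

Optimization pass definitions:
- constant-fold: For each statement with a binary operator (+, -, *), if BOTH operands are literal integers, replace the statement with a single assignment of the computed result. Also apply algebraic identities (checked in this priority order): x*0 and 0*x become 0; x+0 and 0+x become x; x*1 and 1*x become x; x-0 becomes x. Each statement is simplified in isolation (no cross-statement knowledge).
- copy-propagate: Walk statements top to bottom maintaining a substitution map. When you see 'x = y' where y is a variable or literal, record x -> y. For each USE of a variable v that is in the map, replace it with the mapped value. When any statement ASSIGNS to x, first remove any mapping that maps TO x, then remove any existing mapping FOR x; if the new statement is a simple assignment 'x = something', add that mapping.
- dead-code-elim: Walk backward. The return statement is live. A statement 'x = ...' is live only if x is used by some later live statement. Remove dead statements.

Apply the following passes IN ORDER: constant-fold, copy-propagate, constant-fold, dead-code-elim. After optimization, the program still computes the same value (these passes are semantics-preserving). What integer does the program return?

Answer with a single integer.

Initial IR:
  v = 1
  a = v
  t = 5
  c = 0 - 3
  y = 2 - 4
  return c
After constant-fold (6 stmts):
  v = 1
  a = v
  t = 5
  c = -3
  y = -2
  return c
After copy-propagate (6 stmts):
  v = 1
  a = 1
  t = 5
  c = -3
  y = -2
  return -3
After constant-fold (6 stmts):
  v = 1
  a = 1
  t = 5
  c = -3
  y = -2
  return -3
After dead-code-elim (1 stmts):
  return -3
Evaluate:
  v = 1  =>  v = 1
  a = v  =>  a = 1
  t = 5  =>  t = 5
  c = 0 - 3  =>  c = -3
  y = 2 - 4  =>  y = -2
  return c = -3

Answer: -3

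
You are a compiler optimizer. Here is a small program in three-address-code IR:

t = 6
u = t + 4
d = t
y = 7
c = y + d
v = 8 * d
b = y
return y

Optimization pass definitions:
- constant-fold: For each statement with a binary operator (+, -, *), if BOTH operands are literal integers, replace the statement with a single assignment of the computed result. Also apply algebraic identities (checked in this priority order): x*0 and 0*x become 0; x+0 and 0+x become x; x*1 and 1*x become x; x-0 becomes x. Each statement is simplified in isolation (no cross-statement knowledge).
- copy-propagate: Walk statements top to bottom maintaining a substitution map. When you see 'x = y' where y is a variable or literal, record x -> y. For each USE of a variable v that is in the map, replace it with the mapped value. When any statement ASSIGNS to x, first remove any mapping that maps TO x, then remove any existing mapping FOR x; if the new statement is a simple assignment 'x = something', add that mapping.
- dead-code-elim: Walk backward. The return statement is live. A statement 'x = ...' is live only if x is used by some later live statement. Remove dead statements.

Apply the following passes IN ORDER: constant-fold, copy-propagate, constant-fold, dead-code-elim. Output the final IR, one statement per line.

Initial IR:
  t = 6
  u = t + 4
  d = t
  y = 7
  c = y + d
  v = 8 * d
  b = y
  return y
After constant-fold (8 stmts):
  t = 6
  u = t + 4
  d = t
  y = 7
  c = y + d
  v = 8 * d
  b = y
  return y
After copy-propagate (8 stmts):
  t = 6
  u = 6 + 4
  d = 6
  y = 7
  c = 7 + 6
  v = 8 * 6
  b = 7
  return 7
After constant-fold (8 stmts):
  t = 6
  u = 10
  d = 6
  y = 7
  c = 13
  v = 48
  b = 7
  return 7
After dead-code-elim (1 stmts):
  return 7

Answer: return 7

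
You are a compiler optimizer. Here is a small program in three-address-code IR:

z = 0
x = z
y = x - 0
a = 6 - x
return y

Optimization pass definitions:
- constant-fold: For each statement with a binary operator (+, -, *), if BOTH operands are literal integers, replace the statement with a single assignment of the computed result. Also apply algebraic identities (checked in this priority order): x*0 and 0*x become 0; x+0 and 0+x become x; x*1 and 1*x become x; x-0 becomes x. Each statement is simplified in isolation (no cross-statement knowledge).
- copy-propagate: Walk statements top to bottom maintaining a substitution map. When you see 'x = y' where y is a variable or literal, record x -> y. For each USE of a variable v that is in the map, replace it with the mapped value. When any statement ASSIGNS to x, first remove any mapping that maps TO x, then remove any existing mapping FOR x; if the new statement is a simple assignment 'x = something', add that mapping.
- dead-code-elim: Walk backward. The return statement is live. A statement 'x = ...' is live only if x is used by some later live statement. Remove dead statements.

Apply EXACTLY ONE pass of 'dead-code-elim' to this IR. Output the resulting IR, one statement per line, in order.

Applying dead-code-elim statement-by-statement:
  [5] return y  -> KEEP (return); live=['y']
  [4] a = 6 - x  -> DEAD (a not live)
  [3] y = x - 0  -> KEEP; live=['x']
  [2] x = z  -> KEEP; live=['z']
  [1] z = 0  -> KEEP; live=[]
Result (4 stmts):
  z = 0
  x = z
  y = x - 0
  return y

Answer: z = 0
x = z
y = x - 0
return y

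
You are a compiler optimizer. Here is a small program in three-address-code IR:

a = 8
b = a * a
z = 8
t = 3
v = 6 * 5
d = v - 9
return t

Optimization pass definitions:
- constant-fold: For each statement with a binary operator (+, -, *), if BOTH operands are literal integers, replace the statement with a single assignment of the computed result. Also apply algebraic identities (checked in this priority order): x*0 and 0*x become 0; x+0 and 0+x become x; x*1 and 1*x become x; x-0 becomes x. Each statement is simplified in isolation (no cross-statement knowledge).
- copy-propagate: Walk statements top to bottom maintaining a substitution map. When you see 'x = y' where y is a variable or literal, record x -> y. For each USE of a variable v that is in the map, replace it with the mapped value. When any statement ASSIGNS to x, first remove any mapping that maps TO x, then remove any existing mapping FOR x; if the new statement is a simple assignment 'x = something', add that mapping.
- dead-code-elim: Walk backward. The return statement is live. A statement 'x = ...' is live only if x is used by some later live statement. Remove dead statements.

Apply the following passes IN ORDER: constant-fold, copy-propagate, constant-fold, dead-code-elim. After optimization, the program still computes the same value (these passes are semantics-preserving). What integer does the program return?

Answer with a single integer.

Answer: 3

Derivation:
Initial IR:
  a = 8
  b = a * a
  z = 8
  t = 3
  v = 6 * 5
  d = v - 9
  return t
After constant-fold (7 stmts):
  a = 8
  b = a * a
  z = 8
  t = 3
  v = 30
  d = v - 9
  return t
After copy-propagate (7 stmts):
  a = 8
  b = 8 * 8
  z = 8
  t = 3
  v = 30
  d = 30 - 9
  return 3
After constant-fold (7 stmts):
  a = 8
  b = 64
  z = 8
  t = 3
  v = 30
  d = 21
  return 3
After dead-code-elim (1 stmts):
  return 3
Evaluate:
  a = 8  =>  a = 8
  b = a * a  =>  b = 64
  z = 8  =>  z = 8
  t = 3  =>  t = 3
  v = 6 * 5  =>  v = 30
  d = v - 9  =>  d = 21
  return t = 3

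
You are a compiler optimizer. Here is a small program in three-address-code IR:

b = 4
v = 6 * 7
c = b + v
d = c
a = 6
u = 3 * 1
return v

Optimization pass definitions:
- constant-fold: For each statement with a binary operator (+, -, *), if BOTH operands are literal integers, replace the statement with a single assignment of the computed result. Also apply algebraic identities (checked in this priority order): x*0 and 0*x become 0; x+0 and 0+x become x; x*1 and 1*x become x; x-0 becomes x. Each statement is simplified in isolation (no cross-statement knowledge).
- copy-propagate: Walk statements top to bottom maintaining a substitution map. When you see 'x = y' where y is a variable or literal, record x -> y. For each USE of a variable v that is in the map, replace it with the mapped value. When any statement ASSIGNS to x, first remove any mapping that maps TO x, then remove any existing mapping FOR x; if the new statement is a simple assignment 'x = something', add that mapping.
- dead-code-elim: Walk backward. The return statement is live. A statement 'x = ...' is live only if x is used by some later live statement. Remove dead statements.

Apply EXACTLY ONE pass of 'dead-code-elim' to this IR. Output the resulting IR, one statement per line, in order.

Answer: v = 6 * 7
return v

Derivation:
Applying dead-code-elim statement-by-statement:
  [7] return v  -> KEEP (return); live=['v']
  [6] u = 3 * 1  -> DEAD (u not live)
  [5] a = 6  -> DEAD (a not live)
  [4] d = c  -> DEAD (d not live)
  [3] c = b + v  -> DEAD (c not live)
  [2] v = 6 * 7  -> KEEP; live=[]
  [1] b = 4  -> DEAD (b not live)
Result (2 stmts):
  v = 6 * 7
  return v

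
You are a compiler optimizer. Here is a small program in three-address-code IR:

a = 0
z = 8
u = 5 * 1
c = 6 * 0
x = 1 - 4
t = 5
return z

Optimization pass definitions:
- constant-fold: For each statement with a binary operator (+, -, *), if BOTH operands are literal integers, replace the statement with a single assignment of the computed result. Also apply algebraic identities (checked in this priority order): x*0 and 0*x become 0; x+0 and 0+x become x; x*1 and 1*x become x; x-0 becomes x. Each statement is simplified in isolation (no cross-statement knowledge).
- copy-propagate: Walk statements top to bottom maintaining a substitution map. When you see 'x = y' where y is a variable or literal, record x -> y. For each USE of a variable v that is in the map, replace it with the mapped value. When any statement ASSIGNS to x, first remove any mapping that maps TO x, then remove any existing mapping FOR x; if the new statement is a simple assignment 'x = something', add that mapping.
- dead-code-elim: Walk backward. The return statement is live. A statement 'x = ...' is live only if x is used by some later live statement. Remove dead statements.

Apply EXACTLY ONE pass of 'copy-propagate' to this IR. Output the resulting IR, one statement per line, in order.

Applying copy-propagate statement-by-statement:
  [1] a = 0  (unchanged)
  [2] z = 8  (unchanged)
  [3] u = 5 * 1  (unchanged)
  [4] c = 6 * 0  (unchanged)
  [5] x = 1 - 4  (unchanged)
  [6] t = 5  (unchanged)
  [7] return z  -> return 8
Result (7 stmts):
  a = 0
  z = 8
  u = 5 * 1
  c = 6 * 0
  x = 1 - 4
  t = 5
  return 8

Answer: a = 0
z = 8
u = 5 * 1
c = 6 * 0
x = 1 - 4
t = 5
return 8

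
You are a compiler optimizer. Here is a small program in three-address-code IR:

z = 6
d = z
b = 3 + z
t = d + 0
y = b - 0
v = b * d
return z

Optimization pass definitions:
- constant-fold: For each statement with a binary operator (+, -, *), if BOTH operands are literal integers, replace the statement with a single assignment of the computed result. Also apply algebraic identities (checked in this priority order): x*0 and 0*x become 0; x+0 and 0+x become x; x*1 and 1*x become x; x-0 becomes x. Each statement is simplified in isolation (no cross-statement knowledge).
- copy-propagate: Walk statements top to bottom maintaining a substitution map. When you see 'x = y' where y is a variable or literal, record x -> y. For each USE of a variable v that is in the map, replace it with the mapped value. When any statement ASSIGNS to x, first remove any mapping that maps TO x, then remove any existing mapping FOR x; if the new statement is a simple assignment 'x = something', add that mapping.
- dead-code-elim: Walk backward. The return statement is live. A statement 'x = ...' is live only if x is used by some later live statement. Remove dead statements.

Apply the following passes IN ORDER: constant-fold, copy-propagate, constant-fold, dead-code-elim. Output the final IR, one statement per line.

Initial IR:
  z = 6
  d = z
  b = 3 + z
  t = d + 0
  y = b - 0
  v = b * d
  return z
After constant-fold (7 stmts):
  z = 6
  d = z
  b = 3 + z
  t = d
  y = b
  v = b * d
  return z
After copy-propagate (7 stmts):
  z = 6
  d = 6
  b = 3 + 6
  t = 6
  y = b
  v = b * 6
  return 6
After constant-fold (7 stmts):
  z = 6
  d = 6
  b = 9
  t = 6
  y = b
  v = b * 6
  return 6
After dead-code-elim (1 stmts):
  return 6

Answer: return 6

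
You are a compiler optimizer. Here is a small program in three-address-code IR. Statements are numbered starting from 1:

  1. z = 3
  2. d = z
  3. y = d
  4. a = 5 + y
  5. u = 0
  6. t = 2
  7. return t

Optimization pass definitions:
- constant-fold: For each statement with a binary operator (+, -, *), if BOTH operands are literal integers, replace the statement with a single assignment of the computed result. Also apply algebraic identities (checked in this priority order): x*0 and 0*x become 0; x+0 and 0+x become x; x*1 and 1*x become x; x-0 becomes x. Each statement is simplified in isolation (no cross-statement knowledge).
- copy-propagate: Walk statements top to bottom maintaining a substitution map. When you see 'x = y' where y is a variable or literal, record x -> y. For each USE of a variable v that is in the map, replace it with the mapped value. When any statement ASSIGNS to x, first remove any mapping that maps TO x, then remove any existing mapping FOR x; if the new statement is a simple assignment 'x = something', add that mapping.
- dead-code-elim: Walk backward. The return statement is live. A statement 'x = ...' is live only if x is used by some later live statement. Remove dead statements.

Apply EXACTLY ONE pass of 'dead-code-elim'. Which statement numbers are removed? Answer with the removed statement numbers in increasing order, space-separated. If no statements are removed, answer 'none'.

Backward liveness scan:
Stmt 1 'z = 3': DEAD (z not in live set [])
Stmt 2 'd = z': DEAD (d not in live set [])
Stmt 3 'y = d': DEAD (y not in live set [])
Stmt 4 'a = 5 + y': DEAD (a not in live set [])
Stmt 5 'u = 0': DEAD (u not in live set [])
Stmt 6 't = 2': KEEP (t is live); live-in = []
Stmt 7 'return t': KEEP (return); live-in = ['t']
Removed statement numbers: [1, 2, 3, 4, 5]
Surviving IR:
  t = 2
  return t

Answer: 1 2 3 4 5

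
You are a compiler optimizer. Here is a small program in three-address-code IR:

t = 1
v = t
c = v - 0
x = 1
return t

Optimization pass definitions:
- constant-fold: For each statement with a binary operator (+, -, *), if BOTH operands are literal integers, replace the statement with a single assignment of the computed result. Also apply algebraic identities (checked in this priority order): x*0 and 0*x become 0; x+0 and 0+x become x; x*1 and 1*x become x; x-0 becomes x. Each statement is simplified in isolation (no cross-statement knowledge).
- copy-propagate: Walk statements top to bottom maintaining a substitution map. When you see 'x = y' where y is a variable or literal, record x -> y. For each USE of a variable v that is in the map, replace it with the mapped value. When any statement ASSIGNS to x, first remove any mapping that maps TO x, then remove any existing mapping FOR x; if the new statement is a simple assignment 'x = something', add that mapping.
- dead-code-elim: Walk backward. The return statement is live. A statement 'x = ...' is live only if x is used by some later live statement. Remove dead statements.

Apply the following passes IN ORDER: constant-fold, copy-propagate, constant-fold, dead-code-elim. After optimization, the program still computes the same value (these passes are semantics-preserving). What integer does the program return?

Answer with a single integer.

Initial IR:
  t = 1
  v = t
  c = v - 0
  x = 1
  return t
After constant-fold (5 stmts):
  t = 1
  v = t
  c = v
  x = 1
  return t
After copy-propagate (5 stmts):
  t = 1
  v = 1
  c = 1
  x = 1
  return 1
After constant-fold (5 stmts):
  t = 1
  v = 1
  c = 1
  x = 1
  return 1
After dead-code-elim (1 stmts):
  return 1
Evaluate:
  t = 1  =>  t = 1
  v = t  =>  v = 1
  c = v - 0  =>  c = 1
  x = 1  =>  x = 1
  return t = 1

Answer: 1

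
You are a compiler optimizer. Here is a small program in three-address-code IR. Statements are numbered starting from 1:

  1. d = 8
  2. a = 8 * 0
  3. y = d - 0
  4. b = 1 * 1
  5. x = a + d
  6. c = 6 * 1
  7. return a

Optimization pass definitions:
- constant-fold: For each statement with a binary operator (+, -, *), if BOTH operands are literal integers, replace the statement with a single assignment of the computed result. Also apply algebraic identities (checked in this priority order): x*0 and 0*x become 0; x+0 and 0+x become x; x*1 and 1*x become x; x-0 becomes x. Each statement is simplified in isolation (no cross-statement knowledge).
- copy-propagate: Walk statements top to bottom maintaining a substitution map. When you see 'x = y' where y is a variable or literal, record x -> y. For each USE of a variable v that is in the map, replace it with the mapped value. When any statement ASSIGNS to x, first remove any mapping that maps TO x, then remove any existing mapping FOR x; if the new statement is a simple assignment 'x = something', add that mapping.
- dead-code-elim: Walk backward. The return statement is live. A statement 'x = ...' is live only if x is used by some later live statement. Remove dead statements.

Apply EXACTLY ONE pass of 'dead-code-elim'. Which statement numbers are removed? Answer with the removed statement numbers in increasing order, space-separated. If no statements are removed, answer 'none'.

Answer: 1 3 4 5 6

Derivation:
Backward liveness scan:
Stmt 1 'd = 8': DEAD (d not in live set [])
Stmt 2 'a = 8 * 0': KEEP (a is live); live-in = []
Stmt 3 'y = d - 0': DEAD (y not in live set ['a'])
Stmt 4 'b = 1 * 1': DEAD (b not in live set ['a'])
Stmt 5 'x = a + d': DEAD (x not in live set ['a'])
Stmt 6 'c = 6 * 1': DEAD (c not in live set ['a'])
Stmt 7 'return a': KEEP (return); live-in = ['a']
Removed statement numbers: [1, 3, 4, 5, 6]
Surviving IR:
  a = 8 * 0
  return a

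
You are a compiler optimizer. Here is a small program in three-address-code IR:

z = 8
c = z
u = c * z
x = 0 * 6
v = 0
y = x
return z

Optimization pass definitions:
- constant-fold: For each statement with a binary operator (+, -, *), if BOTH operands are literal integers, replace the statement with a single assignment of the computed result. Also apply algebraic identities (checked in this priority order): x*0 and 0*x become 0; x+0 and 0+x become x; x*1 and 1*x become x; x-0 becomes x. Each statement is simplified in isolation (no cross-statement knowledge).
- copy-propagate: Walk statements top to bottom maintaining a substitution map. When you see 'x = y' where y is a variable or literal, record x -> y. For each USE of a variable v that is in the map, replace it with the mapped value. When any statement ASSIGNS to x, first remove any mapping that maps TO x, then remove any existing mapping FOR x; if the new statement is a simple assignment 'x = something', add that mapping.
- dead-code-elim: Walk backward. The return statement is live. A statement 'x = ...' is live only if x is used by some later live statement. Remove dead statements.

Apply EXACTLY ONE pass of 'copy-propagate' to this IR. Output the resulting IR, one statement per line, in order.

Answer: z = 8
c = 8
u = 8 * 8
x = 0 * 6
v = 0
y = x
return 8

Derivation:
Applying copy-propagate statement-by-statement:
  [1] z = 8  (unchanged)
  [2] c = z  -> c = 8
  [3] u = c * z  -> u = 8 * 8
  [4] x = 0 * 6  (unchanged)
  [5] v = 0  (unchanged)
  [6] y = x  (unchanged)
  [7] return z  -> return 8
Result (7 stmts):
  z = 8
  c = 8
  u = 8 * 8
  x = 0 * 6
  v = 0
  y = x
  return 8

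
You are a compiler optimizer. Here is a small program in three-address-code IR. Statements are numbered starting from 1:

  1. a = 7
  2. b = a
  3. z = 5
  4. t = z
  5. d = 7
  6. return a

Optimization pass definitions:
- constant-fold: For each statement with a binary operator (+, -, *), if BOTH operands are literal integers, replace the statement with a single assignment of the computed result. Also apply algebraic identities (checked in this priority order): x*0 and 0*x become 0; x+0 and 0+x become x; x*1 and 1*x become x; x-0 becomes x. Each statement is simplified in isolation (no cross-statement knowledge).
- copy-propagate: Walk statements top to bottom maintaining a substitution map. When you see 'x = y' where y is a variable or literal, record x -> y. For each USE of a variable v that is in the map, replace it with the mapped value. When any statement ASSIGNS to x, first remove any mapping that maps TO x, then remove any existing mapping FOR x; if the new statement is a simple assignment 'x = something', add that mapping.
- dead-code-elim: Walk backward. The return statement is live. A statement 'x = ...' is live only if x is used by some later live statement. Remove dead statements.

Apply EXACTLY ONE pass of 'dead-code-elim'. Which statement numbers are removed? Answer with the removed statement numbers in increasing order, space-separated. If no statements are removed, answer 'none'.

Answer: 2 3 4 5

Derivation:
Backward liveness scan:
Stmt 1 'a = 7': KEEP (a is live); live-in = []
Stmt 2 'b = a': DEAD (b not in live set ['a'])
Stmt 3 'z = 5': DEAD (z not in live set ['a'])
Stmt 4 't = z': DEAD (t not in live set ['a'])
Stmt 5 'd = 7': DEAD (d not in live set ['a'])
Stmt 6 'return a': KEEP (return); live-in = ['a']
Removed statement numbers: [2, 3, 4, 5]
Surviving IR:
  a = 7
  return a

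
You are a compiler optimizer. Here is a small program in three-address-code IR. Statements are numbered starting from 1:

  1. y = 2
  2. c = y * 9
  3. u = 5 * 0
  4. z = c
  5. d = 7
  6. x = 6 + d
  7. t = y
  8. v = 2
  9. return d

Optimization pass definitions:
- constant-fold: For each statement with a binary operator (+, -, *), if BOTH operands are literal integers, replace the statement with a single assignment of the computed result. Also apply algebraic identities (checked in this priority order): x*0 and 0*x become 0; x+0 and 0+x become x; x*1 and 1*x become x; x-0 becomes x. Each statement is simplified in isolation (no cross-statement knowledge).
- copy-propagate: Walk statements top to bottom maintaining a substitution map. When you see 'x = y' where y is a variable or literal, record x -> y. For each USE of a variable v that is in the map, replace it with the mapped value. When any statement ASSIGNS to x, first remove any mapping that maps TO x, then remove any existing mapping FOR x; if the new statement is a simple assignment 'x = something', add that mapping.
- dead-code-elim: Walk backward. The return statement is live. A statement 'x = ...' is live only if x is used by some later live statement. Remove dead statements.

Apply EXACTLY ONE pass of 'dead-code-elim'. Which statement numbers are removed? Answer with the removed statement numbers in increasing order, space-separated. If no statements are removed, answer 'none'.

Backward liveness scan:
Stmt 1 'y = 2': DEAD (y not in live set [])
Stmt 2 'c = y * 9': DEAD (c not in live set [])
Stmt 3 'u = 5 * 0': DEAD (u not in live set [])
Stmt 4 'z = c': DEAD (z not in live set [])
Stmt 5 'd = 7': KEEP (d is live); live-in = []
Stmt 6 'x = 6 + d': DEAD (x not in live set ['d'])
Stmt 7 't = y': DEAD (t not in live set ['d'])
Stmt 8 'v = 2': DEAD (v not in live set ['d'])
Stmt 9 'return d': KEEP (return); live-in = ['d']
Removed statement numbers: [1, 2, 3, 4, 6, 7, 8]
Surviving IR:
  d = 7
  return d

Answer: 1 2 3 4 6 7 8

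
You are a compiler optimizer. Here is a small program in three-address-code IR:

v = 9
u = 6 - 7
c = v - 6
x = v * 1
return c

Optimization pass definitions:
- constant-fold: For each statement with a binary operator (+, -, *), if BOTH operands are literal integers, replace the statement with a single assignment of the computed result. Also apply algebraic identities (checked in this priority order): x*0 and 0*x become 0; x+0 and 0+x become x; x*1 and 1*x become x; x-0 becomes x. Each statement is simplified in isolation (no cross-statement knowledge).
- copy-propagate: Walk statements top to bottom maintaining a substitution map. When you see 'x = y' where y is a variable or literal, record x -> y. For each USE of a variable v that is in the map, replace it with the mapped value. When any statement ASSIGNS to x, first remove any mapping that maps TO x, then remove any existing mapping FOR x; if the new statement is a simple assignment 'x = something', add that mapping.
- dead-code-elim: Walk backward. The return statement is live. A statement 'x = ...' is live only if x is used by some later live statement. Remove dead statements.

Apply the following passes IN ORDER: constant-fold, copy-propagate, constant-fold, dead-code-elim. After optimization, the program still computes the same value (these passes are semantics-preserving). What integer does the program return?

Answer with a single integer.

Initial IR:
  v = 9
  u = 6 - 7
  c = v - 6
  x = v * 1
  return c
After constant-fold (5 stmts):
  v = 9
  u = -1
  c = v - 6
  x = v
  return c
After copy-propagate (5 stmts):
  v = 9
  u = -1
  c = 9 - 6
  x = 9
  return c
After constant-fold (5 stmts):
  v = 9
  u = -1
  c = 3
  x = 9
  return c
After dead-code-elim (2 stmts):
  c = 3
  return c
Evaluate:
  v = 9  =>  v = 9
  u = 6 - 7  =>  u = -1
  c = v - 6  =>  c = 3
  x = v * 1  =>  x = 9
  return c = 3

Answer: 3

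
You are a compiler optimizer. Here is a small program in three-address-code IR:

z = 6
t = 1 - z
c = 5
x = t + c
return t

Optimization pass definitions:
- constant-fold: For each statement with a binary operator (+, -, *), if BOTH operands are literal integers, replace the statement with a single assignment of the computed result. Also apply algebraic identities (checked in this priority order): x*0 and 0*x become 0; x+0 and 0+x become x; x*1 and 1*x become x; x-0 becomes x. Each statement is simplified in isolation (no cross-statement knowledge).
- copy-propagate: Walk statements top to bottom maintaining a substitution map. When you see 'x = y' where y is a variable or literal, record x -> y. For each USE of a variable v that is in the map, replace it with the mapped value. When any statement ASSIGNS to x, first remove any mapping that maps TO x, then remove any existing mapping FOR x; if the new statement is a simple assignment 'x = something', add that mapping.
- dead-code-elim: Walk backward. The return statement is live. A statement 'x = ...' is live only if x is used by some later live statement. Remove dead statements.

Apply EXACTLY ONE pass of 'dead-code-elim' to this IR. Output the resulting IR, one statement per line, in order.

Answer: z = 6
t = 1 - z
return t

Derivation:
Applying dead-code-elim statement-by-statement:
  [5] return t  -> KEEP (return); live=['t']
  [4] x = t + c  -> DEAD (x not live)
  [3] c = 5  -> DEAD (c not live)
  [2] t = 1 - z  -> KEEP; live=['z']
  [1] z = 6  -> KEEP; live=[]
Result (3 stmts):
  z = 6
  t = 1 - z
  return t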